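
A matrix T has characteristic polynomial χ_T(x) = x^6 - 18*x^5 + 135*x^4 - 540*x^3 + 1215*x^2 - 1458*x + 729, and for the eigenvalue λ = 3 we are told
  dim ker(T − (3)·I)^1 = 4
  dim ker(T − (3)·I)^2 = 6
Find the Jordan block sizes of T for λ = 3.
Block sizes for λ = 3: [2, 2, 1, 1]

From the dimensions of kernels of powers, the number of Jordan blocks of size at least j is d_j − d_{j−1} where d_j = dim ker(N^j) (with d_0 = 0). Computing the differences gives [4, 2].
The number of blocks of size exactly k is (#blocks of size ≥ k) − (#blocks of size ≥ k + 1), so the partition is: 2 block(s) of size 1, 2 block(s) of size 2.
In nonincreasing order the block sizes are [2, 2, 1, 1].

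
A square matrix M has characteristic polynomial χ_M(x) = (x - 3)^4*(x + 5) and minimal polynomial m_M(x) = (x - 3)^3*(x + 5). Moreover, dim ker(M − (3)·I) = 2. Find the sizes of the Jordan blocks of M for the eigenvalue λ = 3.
Block sizes for λ = 3: [3, 1]

Step 1 — from the characteristic polynomial, algebraic multiplicity of λ = 3 is 4. From dim ker(M − (3)·I) = 2, there are exactly 2 Jordan blocks for λ = 3.
Step 2 — from the minimal polynomial, the factor (x − 3)^3 tells us the largest block for λ = 3 has size 3.
Step 3 — with total size 4, 2 blocks, and largest block 3, the block sizes (in nonincreasing order) are [3, 1].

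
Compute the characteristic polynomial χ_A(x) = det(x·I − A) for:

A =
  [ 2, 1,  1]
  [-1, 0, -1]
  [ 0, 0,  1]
x^3 - 3*x^2 + 3*x - 1

Expanding det(x·I − A) (e.g. by cofactor expansion or by noting that A is similar to its Jordan form J, which has the same characteristic polynomial as A) gives
  χ_A(x) = x^3 - 3*x^2 + 3*x - 1
which factors as (x - 1)^3. The eigenvalues (with algebraic multiplicities) are λ = 1 with multiplicity 3.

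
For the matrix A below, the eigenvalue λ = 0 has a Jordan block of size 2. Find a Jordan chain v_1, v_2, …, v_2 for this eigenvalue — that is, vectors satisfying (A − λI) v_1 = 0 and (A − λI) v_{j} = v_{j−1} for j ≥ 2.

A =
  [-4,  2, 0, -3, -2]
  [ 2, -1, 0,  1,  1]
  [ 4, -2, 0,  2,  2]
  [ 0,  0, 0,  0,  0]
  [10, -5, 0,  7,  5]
A Jordan chain for λ = 0 of length 2:
v_1 = (-4, 2, 4, 0, 10)ᵀ
v_2 = (1, 0, 0, 0, 0)ᵀ

Let N = A − (0)·I. We want v_2 with N^2 v_2 = 0 but N^1 v_2 ≠ 0; then v_{j-1} := N · v_j for j = 2, …, 2.

Pick v_2 = (1, 0, 0, 0, 0)ᵀ.
Then v_1 = N · v_2 = (-4, 2, 4, 0, 10)ᵀ.

Sanity check: (A − (0)·I) v_1 = (0, 0, 0, 0, 0)ᵀ = 0. ✓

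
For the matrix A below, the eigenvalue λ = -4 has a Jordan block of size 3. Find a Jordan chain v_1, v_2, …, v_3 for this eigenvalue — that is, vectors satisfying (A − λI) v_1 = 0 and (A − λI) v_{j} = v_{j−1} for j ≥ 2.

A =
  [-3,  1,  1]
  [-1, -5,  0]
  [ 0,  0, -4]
A Jordan chain for λ = -4 of length 3:
v_1 = (1, -1, 0)ᵀ
v_2 = (1, 0, 0)ᵀ
v_3 = (0, 0, 1)ᵀ

Let N = A − (-4)·I. We want v_3 with N^3 v_3 = 0 but N^2 v_3 ≠ 0; then v_{j-1} := N · v_j for j = 3, …, 2.

Pick v_3 = (0, 0, 1)ᵀ.
Then v_2 = N · v_3 = (1, 0, 0)ᵀ.
Then v_1 = N · v_2 = (1, -1, 0)ᵀ.

Sanity check: (A − (-4)·I) v_1 = (0, 0, 0)ᵀ = 0. ✓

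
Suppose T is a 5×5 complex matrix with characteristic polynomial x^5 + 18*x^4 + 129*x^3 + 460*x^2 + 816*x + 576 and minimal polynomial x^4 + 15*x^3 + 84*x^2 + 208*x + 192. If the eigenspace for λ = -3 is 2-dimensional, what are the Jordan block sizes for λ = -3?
Block sizes for λ = -3: [1, 1]

Step 1 — from the characteristic polynomial, algebraic multiplicity of λ = -3 is 2. From dim ker(T − (-3)·I) = 2, there are exactly 2 Jordan blocks for λ = -3.
Step 2 — from the minimal polynomial, the factor (x + 3) tells us the largest block for λ = -3 has size 1.
Step 3 — with total size 2, 2 blocks, and largest block 1, the block sizes (in nonincreasing order) are [1, 1].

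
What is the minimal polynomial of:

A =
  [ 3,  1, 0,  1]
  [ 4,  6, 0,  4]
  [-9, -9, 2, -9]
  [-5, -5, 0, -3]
x^2 - 4*x + 4

The characteristic polynomial is χ_A(x) = (x - 2)^4, so the eigenvalues are known. The minimal polynomial is
  m_A(x) = Π_λ (x − λ)^{k_λ}
where k_λ is the size of the *largest* Jordan block for λ (equivalently, the smallest k with (A − λI)^k v = 0 for every generalised eigenvector v of λ).

  λ = 2: largest Jordan block has size 2, contributing (x − 2)^2

So m_A(x) = (x - 2)^2 = x^2 - 4*x + 4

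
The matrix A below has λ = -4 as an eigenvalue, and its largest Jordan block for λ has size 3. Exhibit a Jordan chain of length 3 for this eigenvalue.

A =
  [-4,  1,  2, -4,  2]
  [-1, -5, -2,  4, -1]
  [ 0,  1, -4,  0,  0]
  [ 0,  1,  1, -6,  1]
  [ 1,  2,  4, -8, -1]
A Jordan chain for λ = -4 of length 3:
v_1 = (1, 0, -1, 0, 1)ᵀ
v_2 = (0, -1, 0, 0, 1)ᵀ
v_3 = (1, 0, 0, 0, 0)ᵀ

Let N = A − (-4)·I. We want v_3 with N^3 v_3 = 0 but N^2 v_3 ≠ 0; then v_{j-1} := N · v_j for j = 3, …, 2.

Pick v_3 = (1, 0, 0, 0, 0)ᵀ.
Then v_2 = N · v_3 = (0, -1, 0, 0, 1)ᵀ.
Then v_1 = N · v_2 = (1, 0, -1, 0, 1)ᵀ.

Sanity check: (A − (-4)·I) v_1 = (0, 0, 0, 0, 0)ᵀ = 0. ✓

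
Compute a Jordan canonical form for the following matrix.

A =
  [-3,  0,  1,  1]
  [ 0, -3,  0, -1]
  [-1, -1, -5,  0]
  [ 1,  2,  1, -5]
J_3(-4) ⊕ J_1(-4)

The characteristic polynomial is
  det(x·I − A) = x^4 + 16*x^3 + 96*x^2 + 256*x + 256 = (x + 4)^4

Eigenvalues and multiplicities (the geometric multiplicity of λ is n − rank(A − λI), which equals the number of Jordan blocks for λ):
  λ = -4: algebraic multiplicity = 4, geometric multiplicity = 2

Determining the block sizes for each eigenvalue:
  λ = -4: with am = 4 and gm = 2, the partition is not yet determined (e.g. several partitions of 4 into 2 parts exist). Let N = A − (-4)·I. Computing rank(N^1) = 2, rank(N^2) = 1, rank(N^3) = 0; the number of blocks of size ≥ j is rank(N^{j−1}) − rank(N^j), giving [2, 1, 1]. So we have 1 block(s) of size 3, 1 block(s) of size 1 → block sizes [3, 1]

Assembling the blocks gives a Jordan form
J =
  [-4,  1,  0,  0]
  [ 0, -4,  1,  0]
  [ 0,  0, -4,  0]
  [ 0,  0,  0, -4]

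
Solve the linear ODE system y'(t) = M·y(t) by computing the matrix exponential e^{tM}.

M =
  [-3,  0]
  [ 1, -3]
e^{tM} =
  [exp(-3*t), 0]
  [t*exp(-3*t), exp(-3*t)]

Strategy: write M = P · J · P⁻¹ where J is a Jordan canonical form, so e^{tM} = P · e^{tJ} · P⁻¹, and e^{tJ} can be computed block-by-block.

M has Jordan form
J =
  [-3,  1]
  [ 0, -3]
(up to reordering of blocks).

Per-block formulas:
  For a 2×2 Jordan block J_2(-3): exp(t · J_2(-3)) = e^(-3t)·(I + t·N), where N is the 2×2 nilpotent shift.

After assembling e^{tJ} and conjugating by P, we get:

e^{tM} =
  [exp(-3*t), 0]
  [t*exp(-3*t), exp(-3*t)]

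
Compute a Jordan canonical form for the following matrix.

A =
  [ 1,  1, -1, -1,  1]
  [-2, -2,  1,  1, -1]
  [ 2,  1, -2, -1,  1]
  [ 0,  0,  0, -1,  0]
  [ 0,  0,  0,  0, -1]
J_2(-1) ⊕ J_1(-1) ⊕ J_1(-1) ⊕ J_1(-1)

The characteristic polynomial is
  det(x·I − A) = x^5 + 5*x^4 + 10*x^3 + 10*x^2 + 5*x + 1 = (x + 1)^5

Eigenvalues and multiplicities (the geometric multiplicity of λ is n − rank(A − λI), which equals the number of Jordan blocks for λ):
  λ = -1: algebraic multiplicity = 5, geometric multiplicity = 4

Determining the block sizes for each eigenvalue:
  λ = -1: 4 blocks summing to 5 forces exactly one block of size 2 and the rest size 1 → block sizes [2, 1, 1, 1]

Assembling the blocks gives a Jordan form
J =
  [-1,  1,  0,  0,  0]
  [ 0, -1,  0,  0,  0]
  [ 0,  0, -1,  0,  0]
  [ 0,  0,  0, -1,  0]
  [ 0,  0,  0,  0, -1]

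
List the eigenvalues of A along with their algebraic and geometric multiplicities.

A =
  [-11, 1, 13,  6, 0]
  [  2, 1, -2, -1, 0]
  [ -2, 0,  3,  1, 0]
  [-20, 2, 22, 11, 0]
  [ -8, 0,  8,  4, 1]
λ = 1: alg = 5, geom = 3

Step 1 — factor the characteristic polynomial to read off the algebraic multiplicities:
  χ_A(x) = (x - 1)^5

Step 2 — compute geometric multiplicities via the rank-nullity identity g(λ) = n − rank(A − λI):
  rank(A − (1)·I) = 2, so dim ker(A − (1)·I) = n − 2 = 3

Summary:
  λ = 1: algebraic multiplicity = 5, geometric multiplicity = 3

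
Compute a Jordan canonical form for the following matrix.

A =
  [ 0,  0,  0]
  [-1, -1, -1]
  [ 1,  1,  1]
J_2(0) ⊕ J_1(0)

The characteristic polynomial is
  det(x·I − A) = x^3

Eigenvalues and multiplicities (the geometric multiplicity of λ is n − rank(A − λI), which equals the number of Jordan blocks for λ):
  λ = 0: algebraic multiplicity = 3, geometric multiplicity = 2

Determining the block sizes for each eigenvalue:
  λ = 0: 2 blocks summing to 3 forces exactly one block of size 2 and the rest size 1 → block sizes [2, 1]

Assembling the blocks gives a Jordan form
J =
  [0, 1, 0]
  [0, 0, 0]
  [0, 0, 0]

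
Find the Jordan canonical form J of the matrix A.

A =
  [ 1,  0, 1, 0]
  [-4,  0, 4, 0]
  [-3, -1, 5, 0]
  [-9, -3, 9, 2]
J_3(2) ⊕ J_1(2)

The characteristic polynomial is
  det(x·I − A) = x^4 - 8*x^3 + 24*x^2 - 32*x + 16 = (x - 2)^4

Eigenvalues and multiplicities (the geometric multiplicity of λ is n − rank(A − λI), which equals the number of Jordan blocks for λ):
  λ = 2: algebraic multiplicity = 4, geometric multiplicity = 2

Determining the block sizes for each eigenvalue:
  λ = 2: with am = 4 and gm = 2, the partition is not yet determined (e.g. several partitions of 4 into 2 parts exist). Let N = A − (2)·I. Computing rank(N^1) = 2, rank(N^2) = 1, rank(N^3) = 0; the number of blocks of size ≥ j is rank(N^{j−1}) − rank(N^j), giving [2, 1, 1]. So we have 1 block(s) of size 3, 1 block(s) of size 1 → block sizes [3, 1]

Assembling the blocks gives a Jordan form
J =
  [2, 1, 0, 0]
  [0, 2, 1, 0]
  [0, 0, 2, 0]
  [0, 0, 0, 2]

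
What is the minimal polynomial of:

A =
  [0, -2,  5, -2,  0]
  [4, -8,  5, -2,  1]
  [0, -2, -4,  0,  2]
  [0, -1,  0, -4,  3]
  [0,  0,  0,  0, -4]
x^3 + 12*x^2 + 48*x + 64

The characteristic polynomial is χ_A(x) = (x + 4)^5, so the eigenvalues are known. The minimal polynomial is
  m_A(x) = Π_λ (x − λ)^{k_λ}
where k_λ is the size of the *largest* Jordan block for λ (equivalently, the smallest k with (A − λI)^k v = 0 for every generalised eigenvector v of λ).

  λ = -4: largest Jordan block has size 3, contributing (x + 4)^3

So m_A(x) = (x + 4)^3 = x^3 + 12*x^2 + 48*x + 64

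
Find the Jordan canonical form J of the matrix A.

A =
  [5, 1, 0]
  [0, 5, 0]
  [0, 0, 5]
J_2(5) ⊕ J_1(5)

The characteristic polynomial is
  det(x·I − A) = x^3 - 15*x^2 + 75*x - 125 = (x - 5)^3

Eigenvalues and multiplicities (the geometric multiplicity of λ is n − rank(A − λI), which equals the number of Jordan blocks for λ):
  λ = 5: algebraic multiplicity = 3, geometric multiplicity = 2

Determining the block sizes for each eigenvalue:
  λ = 5: 2 blocks summing to 3 forces exactly one block of size 2 and the rest size 1 → block sizes [2, 1]

Assembling the blocks gives a Jordan form
J =
  [5, 1, 0]
  [0, 5, 0]
  [0, 0, 5]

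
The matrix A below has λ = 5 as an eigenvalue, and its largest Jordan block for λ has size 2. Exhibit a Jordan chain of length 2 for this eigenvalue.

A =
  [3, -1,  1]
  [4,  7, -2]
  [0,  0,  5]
A Jordan chain for λ = 5 of length 2:
v_1 = (-2, 4, 0)ᵀ
v_2 = (1, 0, 0)ᵀ

Let N = A − (5)·I. We want v_2 with N^2 v_2 = 0 but N^1 v_2 ≠ 0; then v_{j-1} := N · v_j for j = 2, …, 2.

Pick v_2 = (1, 0, 0)ᵀ.
Then v_1 = N · v_2 = (-2, 4, 0)ᵀ.

Sanity check: (A − (5)·I) v_1 = (0, 0, 0)ᵀ = 0. ✓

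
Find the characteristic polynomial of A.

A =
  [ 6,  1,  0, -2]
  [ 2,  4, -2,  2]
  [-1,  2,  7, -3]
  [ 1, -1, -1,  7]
x^4 - 24*x^3 + 216*x^2 - 864*x + 1296

Expanding det(x·I − A) (e.g. by cofactor expansion or by noting that A is similar to its Jordan form J, which has the same characteristic polynomial as A) gives
  χ_A(x) = x^4 - 24*x^3 + 216*x^2 - 864*x + 1296
which factors as (x - 6)^4. The eigenvalues (with algebraic multiplicities) are λ = 6 with multiplicity 4.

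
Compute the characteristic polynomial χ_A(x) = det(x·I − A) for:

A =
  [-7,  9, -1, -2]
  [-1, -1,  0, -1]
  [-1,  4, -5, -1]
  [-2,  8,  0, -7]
x^4 + 20*x^3 + 150*x^2 + 500*x + 625

Expanding det(x·I − A) (e.g. by cofactor expansion or by noting that A is similar to its Jordan form J, which has the same characteristic polynomial as A) gives
  χ_A(x) = x^4 + 20*x^3 + 150*x^2 + 500*x + 625
which factors as (x + 5)^4. The eigenvalues (with algebraic multiplicities) are λ = -5 with multiplicity 4.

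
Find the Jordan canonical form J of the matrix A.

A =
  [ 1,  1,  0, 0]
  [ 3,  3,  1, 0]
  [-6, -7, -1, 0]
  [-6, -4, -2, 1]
J_3(1) ⊕ J_1(1)

The characteristic polynomial is
  det(x·I − A) = x^4 - 4*x^3 + 6*x^2 - 4*x + 1 = (x - 1)^4

Eigenvalues and multiplicities (the geometric multiplicity of λ is n − rank(A − λI), which equals the number of Jordan blocks for λ):
  λ = 1: algebraic multiplicity = 4, geometric multiplicity = 2

Determining the block sizes for each eigenvalue:
  λ = 1: with am = 4 and gm = 2, the partition is not yet determined (e.g. several partitions of 4 into 2 parts exist). Let N = A − (1)·I. Computing rank(N^1) = 2, rank(N^2) = 1, rank(N^3) = 0; the number of blocks of size ≥ j is rank(N^{j−1}) − rank(N^j), giving [2, 1, 1]. So we have 1 block(s) of size 3, 1 block(s) of size 1 → block sizes [3, 1]

Assembling the blocks gives a Jordan form
J =
  [1, 1, 0, 0]
  [0, 1, 1, 0]
  [0, 0, 1, 0]
  [0, 0, 0, 1]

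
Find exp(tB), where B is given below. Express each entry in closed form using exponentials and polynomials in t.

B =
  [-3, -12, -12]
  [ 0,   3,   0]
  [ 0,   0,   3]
e^{tB} =
  [exp(-3*t), -2*exp(3*t) + 2*exp(-3*t), -2*exp(3*t) + 2*exp(-3*t)]
  [0, exp(3*t), 0]
  [0, 0, exp(3*t)]

Strategy: write B = P · J · P⁻¹ where J is a Jordan canonical form, so e^{tB} = P · e^{tJ} · P⁻¹, and e^{tJ} can be computed block-by-block.

B has Jordan form
J =
  [-3, 0, 0]
  [ 0, 3, 0]
  [ 0, 0, 3]
(up to reordering of blocks).

Per-block formulas:
  For a 1×1 block at λ = 3: exp(t · [3]) = [e^(3t)].
  For a 1×1 block at λ = -3: exp(t · [-3]) = [e^(-3t)].

After assembling e^{tJ} and conjugating by P, we get:

e^{tB} =
  [exp(-3*t), -2*exp(3*t) + 2*exp(-3*t), -2*exp(3*t) + 2*exp(-3*t)]
  [0, exp(3*t), 0]
  [0, 0, exp(3*t)]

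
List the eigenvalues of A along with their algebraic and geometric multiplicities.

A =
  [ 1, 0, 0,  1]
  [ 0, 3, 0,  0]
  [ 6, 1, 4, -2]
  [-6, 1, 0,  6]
λ = 3: alg = 2, geom = 1; λ = 4: alg = 2, geom = 2

Step 1 — factor the characteristic polynomial to read off the algebraic multiplicities:
  χ_A(x) = (x - 4)^2*(x - 3)^2

Step 2 — compute geometric multiplicities via the rank-nullity identity g(λ) = n − rank(A − λI):
  rank(A − (3)·I) = 3, so dim ker(A − (3)·I) = n − 3 = 1
  rank(A − (4)·I) = 2, so dim ker(A − (4)·I) = n − 2 = 2

Summary:
  λ = 3: algebraic multiplicity = 2, geometric multiplicity = 1
  λ = 4: algebraic multiplicity = 2, geometric multiplicity = 2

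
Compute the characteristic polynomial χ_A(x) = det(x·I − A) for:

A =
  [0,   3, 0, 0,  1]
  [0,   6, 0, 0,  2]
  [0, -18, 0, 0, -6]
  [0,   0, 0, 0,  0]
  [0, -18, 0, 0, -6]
x^5

Expanding det(x·I − A) (e.g. by cofactor expansion or by noting that A is similar to its Jordan form J, which has the same characteristic polynomial as A) gives
  χ_A(x) = x^5
which factors as x^5. The eigenvalues (with algebraic multiplicities) are λ = 0 with multiplicity 5.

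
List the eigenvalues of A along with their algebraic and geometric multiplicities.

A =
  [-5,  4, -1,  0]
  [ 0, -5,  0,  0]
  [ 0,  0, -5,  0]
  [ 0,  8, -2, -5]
λ = -5: alg = 4, geom = 3

Step 1 — factor the characteristic polynomial to read off the algebraic multiplicities:
  χ_A(x) = (x + 5)^4

Step 2 — compute geometric multiplicities via the rank-nullity identity g(λ) = n − rank(A − λI):
  rank(A − (-5)·I) = 1, so dim ker(A − (-5)·I) = n − 1 = 3

Summary:
  λ = -5: algebraic multiplicity = 4, geometric multiplicity = 3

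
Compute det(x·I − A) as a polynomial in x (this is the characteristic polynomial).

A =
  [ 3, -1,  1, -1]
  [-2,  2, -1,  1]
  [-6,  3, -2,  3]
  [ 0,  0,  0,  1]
x^4 - 4*x^3 + 6*x^2 - 4*x + 1

Expanding det(x·I − A) (e.g. by cofactor expansion or by noting that A is similar to its Jordan form J, which has the same characteristic polynomial as A) gives
  χ_A(x) = x^4 - 4*x^3 + 6*x^2 - 4*x + 1
which factors as (x - 1)^4. The eigenvalues (with algebraic multiplicities) are λ = 1 with multiplicity 4.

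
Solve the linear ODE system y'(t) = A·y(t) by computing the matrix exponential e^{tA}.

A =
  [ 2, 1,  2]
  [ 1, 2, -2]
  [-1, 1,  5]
e^{tA} =
  [-t*exp(3*t) + exp(3*t), t*exp(3*t), 2*t*exp(3*t)]
  [t*exp(3*t), -t*exp(3*t) + exp(3*t), -2*t*exp(3*t)]
  [-t*exp(3*t), t*exp(3*t), 2*t*exp(3*t) + exp(3*t)]

Strategy: write A = P · J · P⁻¹ where J is a Jordan canonical form, so e^{tA} = P · e^{tJ} · P⁻¹, and e^{tJ} can be computed block-by-block.

A has Jordan form
J =
  [3, 1, 0]
  [0, 3, 0]
  [0, 0, 3]
(up to reordering of blocks).

Per-block formulas:
  For a 2×2 Jordan block J_2(3): exp(t · J_2(3)) = e^(3t)·(I + t·N), where N is the 2×2 nilpotent shift.
  For a 1×1 block at λ = 3: exp(t · [3]) = [e^(3t)].

After assembling e^{tJ} and conjugating by P, we get:

e^{tA} =
  [-t*exp(3*t) + exp(3*t), t*exp(3*t), 2*t*exp(3*t)]
  [t*exp(3*t), -t*exp(3*t) + exp(3*t), -2*t*exp(3*t)]
  [-t*exp(3*t), t*exp(3*t), 2*t*exp(3*t) + exp(3*t)]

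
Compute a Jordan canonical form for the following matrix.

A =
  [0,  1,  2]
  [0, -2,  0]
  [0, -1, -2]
J_2(-2) ⊕ J_1(0)

The characteristic polynomial is
  det(x·I − A) = x^3 + 4*x^2 + 4*x = x*(x + 2)^2

Eigenvalues and multiplicities (the geometric multiplicity of λ is n − rank(A − λI), which equals the number of Jordan blocks for λ):
  λ = -2: algebraic multiplicity = 2, geometric multiplicity = 1
  λ = 0: algebraic multiplicity = 1, geometric multiplicity = 1

Determining the block sizes for each eigenvalue:
  λ = -2: one block (gm = 1), so the single block has size am = 2 → block sizes [2]
  λ = 0: one block (gm = 1), so the single block has size am = 1 → block sizes [1]

Assembling the blocks gives a Jordan form
J =
  [-2,  1, 0]
  [ 0, -2, 0]
  [ 0,  0, 0]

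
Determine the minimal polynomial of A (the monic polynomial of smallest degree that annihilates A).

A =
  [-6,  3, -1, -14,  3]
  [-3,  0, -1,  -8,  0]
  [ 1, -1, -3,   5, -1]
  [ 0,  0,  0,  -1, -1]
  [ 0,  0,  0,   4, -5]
x^3 + 9*x^2 + 27*x + 27

The characteristic polynomial is χ_A(x) = (x + 3)^5, so the eigenvalues are known. The minimal polynomial is
  m_A(x) = Π_λ (x − λ)^{k_λ}
where k_λ is the size of the *largest* Jordan block for λ (equivalently, the smallest k with (A − λI)^k v = 0 for every generalised eigenvector v of λ).

  λ = -3: largest Jordan block has size 3, contributing (x + 3)^3

So m_A(x) = (x + 3)^3 = x^3 + 9*x^2 + 27*x + 27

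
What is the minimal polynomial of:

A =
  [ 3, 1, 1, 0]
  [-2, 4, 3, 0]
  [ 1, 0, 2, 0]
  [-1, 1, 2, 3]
x^3 - 9*x^2 + 27*x - 27

The characteristic polynomial is χ_A(x) = (x - 3)^4, so the eigenvalues are known. The minimal polynomial is
  m_A(x) = Π_λ (x − λ)^{k_λ}
where k_λ is the size of the *largest* Jordan block for λ (equivalently, the smallest k with (A − λI)^k v = 0 for every generalised eigenvector v of λ).

  λ = 3: largest Jordan block has size 3, contributing (x − 3)^3

So m_A(x) = (x - 3)^3 = x^3 - 9*x^2 + 27*x - 27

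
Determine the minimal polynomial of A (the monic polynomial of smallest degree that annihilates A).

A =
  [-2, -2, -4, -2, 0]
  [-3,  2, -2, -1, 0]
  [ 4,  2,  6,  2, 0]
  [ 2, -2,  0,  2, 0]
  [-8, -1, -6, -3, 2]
x^3 - 6*x^2 + 12*x - 8

The characteristic polynomial is χ_A(x) = (x - 2)^5, so the eigenvalues are known. The minimal polynomial is
  m_A(x) = Π_λ (x − λ)^{k_λ}
where k_λ is the size of the *largest* Jordan block for λ (equivalently, the smallest k with (A − λI)^k v = 0 for every generalised eigenvector v of λ).

  λ = 2: largest Jordan block has size 3, contributing (x − 2)^3

So m_A(x) = (x - 2)^3 = x^3 - 6*x^2 + 12*x - 8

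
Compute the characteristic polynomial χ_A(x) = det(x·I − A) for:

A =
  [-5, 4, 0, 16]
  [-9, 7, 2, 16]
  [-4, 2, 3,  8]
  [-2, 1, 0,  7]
x^4 - 12*x^3 + 54*x^2 - 108*x + 81

Expanding det(x·I − A) (e.g. by cofactor expansion or by noting that A is similar to its Jordan form J, which has the same characteristic polynomial as A) gives
  χ_A(x) = x^4 - 12*x^3 + 54*x^2 - 108*x + 81
which factors as (x - 3)^4. The eigenvalues (with algebraic multiplicities) are λ = 3 with multiplicity 4.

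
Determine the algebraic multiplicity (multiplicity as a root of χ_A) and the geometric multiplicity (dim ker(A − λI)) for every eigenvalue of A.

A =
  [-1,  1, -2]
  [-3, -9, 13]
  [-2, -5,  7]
λ = -1: alg = 3, geom = 1

Step 1 — factor the characteristic polynomial to read off the algebraic multiplicities:
  χ_A(x) = (x + 1)^3

Step 2 — compute geometric multiplicities via the rank-nullity identity g(λ) = n − rank(A − λI):
  rank(A − (-1)·I) = 2, so dim ker(A − (-1)·I) = n − 2 = 1

Summary:
  λ = -1: algebraic multiplicity = 3, geometric multiplicity = 1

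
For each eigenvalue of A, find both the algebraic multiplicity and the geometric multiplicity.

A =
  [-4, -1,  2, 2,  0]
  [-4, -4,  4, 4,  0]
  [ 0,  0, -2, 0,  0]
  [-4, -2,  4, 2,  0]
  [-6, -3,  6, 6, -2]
λ = -2: alg = 5, geom = 4

Step 1 — factor the characteristic polynomial to read off the algebraic multiplicities:
  χ_A(x) = (x + 2)^5

Step 2 — compute geometric multiplicities via the rank-nullity identity g(λ) = n − rank(A − λI):
  rank(A − (-2)·I) = 1, so dim ker(A − (-2)·I) = n − 1 = 4

Summary:
  λ = -2: algebraic multiplicity = 5, geometric multiplicity = 4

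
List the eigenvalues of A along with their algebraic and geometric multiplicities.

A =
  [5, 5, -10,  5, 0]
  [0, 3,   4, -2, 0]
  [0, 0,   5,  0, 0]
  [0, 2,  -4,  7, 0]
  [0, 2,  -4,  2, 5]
λ = 5: alg = 5, geom = 4

Step 1 — factor the characteristic polynomial to read off the algebraic multiplicities:
  χ_A(x) = (x - 5)^5

Step 2 — compute geometric multiplicities via the rank-nullity identity g(λ) = n − rank(A − λI):
  rank(A − (5)·I) = 1, so dim ker(A − (5)·I) = n − 1 = 4

Summary:
  λ = 5: algebraic multiplicity = 5, geometric multiplicity = 4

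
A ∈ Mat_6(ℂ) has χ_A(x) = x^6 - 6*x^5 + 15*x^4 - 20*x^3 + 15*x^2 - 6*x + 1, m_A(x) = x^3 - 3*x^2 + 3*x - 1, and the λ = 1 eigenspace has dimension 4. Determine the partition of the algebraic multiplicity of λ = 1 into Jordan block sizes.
Block sizes for λ = 1: [3, 1, 1, 1]

Step 1 — from the characteristic polynomial, algebraic multiplicity of λ = 1 is 6. From dim ker(A − (1)·I) = 4, there are exactly 4 Jordan blocks for λ = 1.
Step 2 — from the minimal polynomial, the factor (x − 1)^3 tells us the largest block for λ = 1 has size 3.
Step 3 — with total size 6, 4 blocks, and largest block 3, the block sizes (in nonincreasing order) are [3, 1, 1, 1].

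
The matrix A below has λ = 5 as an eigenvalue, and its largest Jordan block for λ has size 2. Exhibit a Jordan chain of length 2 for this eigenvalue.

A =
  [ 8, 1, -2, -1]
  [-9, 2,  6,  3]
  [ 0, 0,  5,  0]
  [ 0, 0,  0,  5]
A Jordan chain for λ = 5 of length 2:
v_1 = (3, -9, 0, 0)ᵀ
v_2 = (1, 0, 0, 0)ᵀ

Let N = A − (5)·I. We want v_2 with N^2 v_2 = 0 but N^1 v_2 ≠ 0; then v_{j-1} := N · v_j for j = 2, …, 2.

Pick v_2 = (1, 0, 0, 0)ᵀ.
Then v_1 = N · v_2 = (3, -9, 0, 0)ᵀ.

Sanity check: (A − (5)·I) v_1 = (0, 0, 0, 0)ᵀ = 0. ✓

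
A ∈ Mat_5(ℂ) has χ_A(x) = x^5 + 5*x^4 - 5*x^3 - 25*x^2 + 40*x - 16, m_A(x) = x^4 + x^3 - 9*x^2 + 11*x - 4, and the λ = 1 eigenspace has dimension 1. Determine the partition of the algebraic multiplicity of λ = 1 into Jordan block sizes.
Block sizes for λ = 1: [3]

Step 1 — from the characteristic polynomial, algebraic multiplicity of λ = 1 is 3. From dim ker(A − (1)·I) = 1, there are exactly 1 Jordan blocks for λ = 1.
Step 2 — from the minimal polynomial, the factor (x − 1)^3 tells us the largest block for λ = 1 has size 3.
Step 3 — with total size 3, 1 blocks, and largest block 3, the block sizes (in nonincreasing order) are [3].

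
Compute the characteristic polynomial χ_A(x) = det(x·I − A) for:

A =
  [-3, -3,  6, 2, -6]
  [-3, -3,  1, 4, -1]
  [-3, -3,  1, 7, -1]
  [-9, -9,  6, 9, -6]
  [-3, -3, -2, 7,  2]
x^5 - 6*x^4 + 9*x^3

Expanding det(x·I − A) (e.g. by cofactor expansion or by noting that A is similar to its Jordan form J, which has the same characteristic polynomial as A) gives
  χ_A(x) = x^5 - 6*x^4 + 9*x^3
which factors as x^3*(x - 3)^2. The eigenvalues (with algebraic multiplicities) are λ = 0 with multiplicity 3, λ = 3 with multiplicity 2.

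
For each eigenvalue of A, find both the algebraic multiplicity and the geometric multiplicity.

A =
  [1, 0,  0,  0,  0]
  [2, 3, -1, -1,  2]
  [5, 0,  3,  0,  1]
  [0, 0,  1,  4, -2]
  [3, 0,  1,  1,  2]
λ = 1: alg = 1, geom = 1; λ = 3: alg = 4, geom = 2

Step 1 — factor the characteristic polynomial to read off the algebraic multiplicities:
  χ_A(x) = (x - 3)^4*(x - 1)

Step 2 — compute geometric multiplicities via the rank-nullity identity g(λ) = n − rank(A − λI):
  rank(A − (1)·I) = 4, so dim ker(A − (1)·I) = n − 4 = 1
  rank(A − (3)·I) = 3, so dim ker(A − (3)·I) = n − 3 = 2

Summary:
  λ = 1: algebraic multiplicity = 1, geometric multiplicity = 1
  λ = 3: algebraic multiplicity = 4, geometric multiplicity = 2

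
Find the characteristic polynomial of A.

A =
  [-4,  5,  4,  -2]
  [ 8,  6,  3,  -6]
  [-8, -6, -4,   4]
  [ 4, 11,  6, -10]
x^4 + 12*x^3 + 48*x^2 + 64*x

Expanding det(x·I − A) (e.g. by cofactor expansion or by noting that A is similar to its Jordan form J, which has the same characteristic polynomial as A) gives
  χ_A(x) = x^4 + 12*x^3 + 48*x^2 + 64*x
which factors as x*(x + 4)^3. The eigenvalues (with algebraic multiplicities) are λ = -4 with multiplicity 3, λ = 0 with multiplicity 1.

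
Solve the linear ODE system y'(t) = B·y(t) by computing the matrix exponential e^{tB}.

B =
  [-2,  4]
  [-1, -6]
e^{tB} =
  [2*t*exp(-4*t) + exp(-4*t), 4*t*exp(-4*t)]
  [-t*exp(-4*t), -2*t*exp(-4*t) + exp(-4*t)]

Strategy: write B = P · J · P⁻¹ where J is a Jordan canonical form, so e^{tB} = P · e^{tJ} · P⁻¹, and e^{tJ} can be computed block-by-block.

B has Jordan form
J =
  [-4,  1]
  [ 0, -4]
(up to reordering of blocks).

Per-block formulas:
  For a 2×2 Jordan block J_2(-4): exp(t · J_2(-4)) = e^(-4t)·(I + t·N), where N is the 2×2 nilpotent shift.

After assembling e^{tJ} and conjugating by P, we get:

e^{tB} =
  [2*t*exp(-4*t) + exp(-4*t), 4*t*exp(-4*t)]
  [-t*exp(-4*t), -2*t*exp(-4*t) + exp(-4*t)]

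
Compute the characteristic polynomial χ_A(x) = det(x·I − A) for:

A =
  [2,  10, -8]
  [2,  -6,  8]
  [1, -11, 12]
x^3 - 8*x^2 + 16*x

Expanding det(x·I − A) (e.g. by cofactor expansion or by noting that A is similar to its Jordan form J, which has the same characteristic polynomial as A) gives
  χ_A(x) = x^3 - 8*x^2 + 16*x
which factors as x*(x - 4)^2. The eigenvalues (with algebraic multiplicities) are λ = 0 with multiplicity 1, λ = 4 with multiplicity 2.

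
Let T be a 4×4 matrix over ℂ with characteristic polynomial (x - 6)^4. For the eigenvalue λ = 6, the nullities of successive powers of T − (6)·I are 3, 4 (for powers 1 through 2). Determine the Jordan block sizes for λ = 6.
Block sizes for λ = 6: [2, 1, 1]

From the dimensions of kernels of powers, the number of Jordan blocks of size at least j is d_j − d_{j−1} where d_j = dim ker(N^j) (with d_0 = 0). Computing the differences gives [3, 1].
The number of blocks of size exactly k is (#blocks of size ≥ k) − (#blocks of size ≥ k + 1), so the partition is: 2 block(s) of size 1, 1 block(s) of size 2.
In nonincreasing order the block sizes are [2, 1, 1].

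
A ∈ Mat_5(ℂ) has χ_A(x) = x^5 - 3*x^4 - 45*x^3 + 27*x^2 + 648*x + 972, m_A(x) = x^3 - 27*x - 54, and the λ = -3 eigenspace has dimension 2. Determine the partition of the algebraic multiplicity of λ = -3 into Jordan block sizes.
Block sizes for λ = -3: [2, 1]

Step 1 — from the characteristic polynomial, algebraic multiplicity of λ = -3 is 3. From dim ker(A − (-3)·I) = 2, there are exactly 2 Jordan blocks for λ = -3.
Step 2 — from the minimal polynomial, the factor (x + 3)^2 tells us the largest block for λ = -3 has size 2.
Step 3 — with total size 3, 2 blocks, and largest block 2, the block sizes (in nonincreasing order) are [2, 1].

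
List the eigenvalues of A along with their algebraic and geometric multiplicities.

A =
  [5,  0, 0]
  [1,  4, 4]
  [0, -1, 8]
λ = 5: alg = 1, geom = 1; λ = 6: alg = 2, geom = 1

Step 1 — factor the characteristic polynomial to read off the algebraic multiplicities:
  χ_A(x) = (x - 6)^2*(x - 5)

Step 2 — compute geometric multiplicities via the rank-nullity identity g(λ) = n − rank(A − λI):
  rank(A − (5)·I) = 2, so dim ker(A − (5)·I) = n − 2 = 1
  rank(A − (6)·I) = 2, so dim ker(A − (6)·I) = n − 2 = 1

Summary:
  λ = 5: algebraic multiplicity = 1, geometric multiplicity = 1
  λ = 6: algebraic multiplicity = 2, geometric multiplicity = 1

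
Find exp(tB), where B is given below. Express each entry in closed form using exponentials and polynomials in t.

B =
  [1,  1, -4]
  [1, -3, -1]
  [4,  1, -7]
e^{tB} =
  [t^2*exp(-3*t)/2 + 4*t*exp(-3*t) + exp(-3*t), t*exp(-3*t), -t^2*exp(-3*t)/2 - 4*t*exp(-3*t)]
  [t*exp(-3*t), exp(-3*t), -t*exp(-3*t)]
  [t^2*exp(-3*t)/2 + 4*t*exp(-3*t), t*exp(-3*t), -t^2*exp(-3*t)/2 - 4*t*exp(-3*t) + exp(-3*t)]

Strategy: write B = P · J · P⁻¹ where J is a Jordan canonical form, so e^{tB} = P · e^{tJ} · P⁻¹, and e^{tJ} can be computed block-by-block.

B has Jordan form
J =
  [-3,  1,  0]
  [ 0, -3,  1]
  [ 0,  0, -3]
(up to reordering of blocks).

Per-block formulas:
  For a 3×3 Jordan block J_3(-3): exp(t · J_3(-3)) = e^(-3t)·(I + t·N + (t^2/2)·N^2), where N is the 3×3 nilpotent shift.

After assembling e^{tJ} and conjugating by P, we get:

e^{tB} =
  [t^2*exp(-3*t)/2 + 4*t*exp(-3*t) + exp(-3*t), t*exp(-3*t), -t^2*exp(-3*t)/2 - 4*t*exp(-3*t)]
  [t*exp(-3*t), exp(-3*t), -t*exp(-3*t)]
  [t^2*exp(-3*t)/2 + 4*t*exp(-3*t), t*exp(-3*t), -t^2*exp(-3*t)/2 - 4*t*exp(-3*t) + exp(-3*t)]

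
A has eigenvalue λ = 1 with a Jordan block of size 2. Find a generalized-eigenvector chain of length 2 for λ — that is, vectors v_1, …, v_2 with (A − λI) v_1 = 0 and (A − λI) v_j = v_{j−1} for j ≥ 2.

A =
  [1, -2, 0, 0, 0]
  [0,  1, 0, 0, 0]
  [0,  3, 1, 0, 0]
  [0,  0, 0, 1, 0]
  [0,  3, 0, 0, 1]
A Jordan chain for λ = 1 of length 2:
v_1 = (-2, 0, 3, 0, 3)ᵀ
v_2 = (0, 1, 0, 0, 0)ᵀ

Let N = A − (1)·I. We want v_2 with N^2 v_2 = 0 but N^1 v_2 ≠ 0; then v_{j-1} := N · v_j for j = 2, …, 2.

Pick v_2 = (0, 1, 0, 0, 0)ᵀ.
Then v_1 = N · v_2 = (-2, 0, 3, 0, 3)ᵀ.

Sanity check: (A − (1)·I) v_1 = (0, 0, 0, 0, 0)ᵀ = 0. ✓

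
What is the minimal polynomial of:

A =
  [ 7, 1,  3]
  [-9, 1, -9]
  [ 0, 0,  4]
x^2 - 8*x + 16

The characteristic polynomial is χ_A(x) = (x - 4)^3, so the eigenvalues are known. The minimal polynomial is
  m_A(x) = Π_λ (x − λ)^{k_λ}
where k_λ is the size of the *largest* Jordan block for λ (equivalently, the smallest k with (A − λI)^k v = 0 for every generalised eigenvector v of λ).

  λ = 4: largest Jordan block has size 2, contributing (x − 4)^2

So m_A(x) = (x - 4)^2 = x^2 - 8*x + 16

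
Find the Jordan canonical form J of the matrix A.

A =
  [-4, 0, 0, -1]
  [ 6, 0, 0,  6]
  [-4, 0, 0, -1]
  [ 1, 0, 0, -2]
J_2(-3) ⊕ J_1(0) ⊕ J_1(0)

The characteristic polynomial is
  det(x·I − A) = x^4 + 6*x^3 + 9*x^2 = x^2*(x + 3)^2

Eigenvalues and multiplicities (the geometric multiplicity of λ is n − rank(A − λI), which equals the number of Jordan blocks for λ):
  λ = -3: algebraic multiplicity = 2, geometric multiplicity = 1
  λ = 0: algebraic multiplicity = 2, geometric multiplicity = 2

Determining the block sizes for each eigenvalue:
  λ = -3: one block (gm = 1), so the single block has size am = 2 → block sizes [2]
  λ = 0: gm = am = 2, so every block has size 1 → block sizes [1, 1]

Assembling the blocks gives a Jordan form
J =
  [-3,  1, 0, 0]
  [ 0, -3, 0, 0]
  [ 0,  0, 0, 0]
  [ 0,  0, 0, 0]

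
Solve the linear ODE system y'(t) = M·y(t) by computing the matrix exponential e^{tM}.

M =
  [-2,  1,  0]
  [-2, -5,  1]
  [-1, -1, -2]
e^{tM} =
  [-t^2*exp(-3*t)/2 + t*exp(-3*t) + exp(-3*t), -t^2*exp(-3*t)/2 + t*exp(-3*t), t^2*exp(-3*t)/2]
  [t^2*exp(-3*t)/2 - 2*t*exp(-3*t), t^2*exp(-3*t)/2 - 2*t*exp(-3*t) + exp(-3*t), -t^2*exp(-3*t)/2 + t*exp(-3*t)]
  [-t*exp(-3*t), -t*exp(-3*t), t*exp(-3*t) + exp(-3*t)]

Strategy: write M = P · J · P⁻¹ where J is a Jordan canonical form, so e^{tM} = P · e^{tJ} · P⁻¹, and e^{tJ} can be computed block-by-block.

M has Jordan form
J =
  [-3,  1,  0]
  [ 0, -3,  1]
  [ 0,  0, -3]
(up to reordering of blocks).

Per-block formulas:
  For a 3×3 Jordan block J_3(-3): exp(t · J_3(-3)) = e^(-3t)·(I + t·N + (t^2/2)·N^2), where N is the 3×3 nilpotent shift.

After assembling e^{tJ} and conjugating by P, we get:

e^{tM} =
  [-t^2*exp(-3*t)/2 + t*exp(-3*t) + exp(-3*t), -t^2*exp(-3*t)/2 + t*exp(-3*t), t^2*exp(-3*t)/2]
  [t^2*exp(-3*t)/2 - 2*t*exp(-3*t), t^2*exp(-3*t)/2 - 2*t*exp(-3*t) + exp(-3*t), -t^2*exp(-3*t)/2 + t*exp(-3*t)]
  [-t*exp(-3*t), -t*exp(-3*t), t*exp(-3*t) + exp(-3*t)]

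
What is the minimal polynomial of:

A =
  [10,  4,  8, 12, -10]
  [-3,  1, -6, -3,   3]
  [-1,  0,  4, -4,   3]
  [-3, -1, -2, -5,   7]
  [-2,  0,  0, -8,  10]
x^2 - 8*x + 16

The characteristic polynomial is χ_A(x) = (x - 4)^5, so the eigenvalues are known. The minimal polynomial is
  m_A(x) = Π_λ (x − λ)^{k_λ}
where k_λ is the size of the *largest* Jordan block for λ (equivalently, the smallest k with (A − λI)^k v = 0 for every generalised eigenvector v of λ).

  λ = 4: largest Jordan block has size 2, contributing (x − 4)^2

So m_A(x) = (x - 4)^2 = x^2 - 8*x + 16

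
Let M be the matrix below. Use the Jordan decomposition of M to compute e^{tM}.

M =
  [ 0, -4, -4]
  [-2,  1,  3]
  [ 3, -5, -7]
e^{tM} =
  [2*t*exp(-2*t) + exp(-2*t), -4*t*exp(-2*t), -4*t*exp(-2*t)]
  [-t^2*exp(-2*t)/2 - 2*t*exp(-2*t), t^2*exp(-2*t) + 3*t*exp(-2*t) + exp(-2*t), t^2*exp(-2*t) + 3*t*exp(-2*t)]
  [t^2*exp(-2*t)/2 + 3*t*exp(-2*t), -t^2*exp(-2*t) - 5*t*exp(-2*t), -t^2*exp(-2*t) - 5*t*exp(-2*t) + exp(-2*t)]

Strategy: write M = P · J · P⁻¹ where J is a Jordan canonical form, so e^{tM} = P · e^{tJ} · P⁻¹, and e^{tJ} can be computed block-by-block.

M has Jordan form
J =
  [-2,  1,  0]
  [ 0, -2,  1]
  [ 0,  0, -2]
(up to reordering of blocks).

Per-block formulas:
  For a 3×3 Jordan block J_3(-2): exp(t · J_3(-2)) = e^(-2t)·(I + t·N + (t^2/2)·N^2), where N is the 3×3 nilpotent shift.

After assembling e^{tJ} and conjugating by P, we get:

e^{tM} =
  [2*t*exp(-2*t) + exp(-2*t), -4*t*exp(-2*t), -4*t*exp(-2*t)]
  [-t^2*exp(-2*t)/2 - 2*t*exp(-2*t), t^2*exp(-2*t) + 3*t*exp(-2*t) + exp(-2*t), t^2*exp(-2*t) + 3*t*exp(-2*t)]
  [t^2*exp(-2*t)/2 + 3*t*exp(-2*t), -t^2*exp(-2*t) - 5*t*exp(-2*t), -t^2*exp(-2*t) - 5*t*exp(-2*t) + exp(-2*t)]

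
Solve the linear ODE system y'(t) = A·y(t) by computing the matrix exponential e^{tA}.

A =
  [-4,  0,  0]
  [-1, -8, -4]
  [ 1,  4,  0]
e^{tA} =
  [exp(-4*t), 0, 0]
  [-t*exp(-4*t), -4*t*exp(-4*t) + exp(-4*t), -4*t*exp(-4*t)]
  [t*exp(-4*t), 4*t*exp(-4*t), 4*t*exp(-4*t) + exp(-4*t)]

Strategy: write A = P · J · P⁻¹ where J is a Jordan canonical form, so e^{tA} = P · e^{tJ} · P⁻¹, and e^{tJ} can be computed block-by-block.

A has Jordan form
J =
  [-4,  1,  0]
  [ 0, -4,  0]
  [ 0,  0, -4]
(up to reordering of blocks).

Per-block formulas:
  For a 2×2 Jordan block J_2(-4): exp(t · J_2(-4)) = e^(-4t)·(I + t·N), where N is the 2×2 nilpotent shift.
  For a 1×1 block at λ = -4: exp(t · [-4]) = [e^(-4t)].

After assembling e^{tJ} and conjugating by P, we get:

e^{tA} =
  [exp(-4*t), 0, 0]
  [-t*exp(-4*t), -4*t*exp(-4*t) + exp(-4*t), -4*t*exp(-4*t)]
  [t*exp(-4*t), 4*t*exp(-4*t), 4*t*exp(-4*t) + exp(-4*t)]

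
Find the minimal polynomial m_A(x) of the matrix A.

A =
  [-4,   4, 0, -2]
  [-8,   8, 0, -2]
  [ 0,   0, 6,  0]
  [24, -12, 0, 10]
x^2 - 10*x + 24

The characteristic polynomial is χ_A(x) = (x - 6)^2*(x - 4)^2, so the eigenvalues are known. The minimal polynomial is
  m_A(x) = Π_λ (x − λ)^{k_λ}
where k_λ is the size of the *largest* Jordan block for λ (equivalently, the smallest k with (A − λI)^k v = 0 for every generalised eigenvector v of λ).

  λ = 4: largest Jordan block has size 1, contributing (x − 4)
  λ = 6: largest Jordan block has size 1, contributing (x − 6)

So m_A(x) = (x - 6)*(x - 4) = x^2 - 10*x + 24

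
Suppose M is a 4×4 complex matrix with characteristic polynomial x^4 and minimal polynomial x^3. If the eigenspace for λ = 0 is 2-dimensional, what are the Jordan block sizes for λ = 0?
Block sizes for λ = 0: [3, 1]

Step 1 — from the characteristic polynomial, algebraic multiplicity of λ = 0 is 4. From dim ker(M − (0)·I) = 2, there are exactly 2 Jordan blocks for λ = 0.
Step 2 — from the minimal polynomial, the factor (x − 0)^3 tells us the largest block for λ = 0 has size 3.
Step 3 — with total size 4, 2 blocks, and largest block 3, the block sizes (in nonincreasing order) are [3, 1].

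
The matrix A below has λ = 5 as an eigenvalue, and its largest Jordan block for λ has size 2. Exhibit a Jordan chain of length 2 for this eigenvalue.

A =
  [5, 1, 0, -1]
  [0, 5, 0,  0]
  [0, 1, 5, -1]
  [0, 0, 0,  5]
A Jordan chain for λ = 5 of length 2:
v_1 = (1, 0, 1, 0)ᵀ
v_2 = (0, 1, 0, 0)ᵀ

Let N = A − (5)·I. We want v_2 with N^2 v_2 = 0 but N^1 v_2 ≠ 0; then v_{j-1} := N · v_j for j = 2, …, 2.

Pick v_2 = (0, 1, 0, 0)ᵀ.
Then v_1 = N · v_2 = (1, 0, 1, 0)ᵀ.

Sanity check: (A − (5)·I) v_1 = (0, 0, 0, 0)ᵀ = 0. ✓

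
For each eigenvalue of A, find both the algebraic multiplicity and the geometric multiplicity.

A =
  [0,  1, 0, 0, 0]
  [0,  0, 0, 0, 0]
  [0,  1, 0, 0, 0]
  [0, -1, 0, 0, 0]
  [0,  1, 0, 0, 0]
λ = 0: alg = 5, geom = 4

Step 1 — factor the characteristic polynomial to read off the algebraic multiplicities:
  χ_A(x) = x^5

Step 2 — compute geometric multiplicities via the rank-nullity identity g(λ) = n − rank(A − λI):
  rank(A − (0)·I) = 1, so dim ker(A − (0)·I) = n − 1 = 4

Summary:
  λ = 0: algebraic multiplicity = 5, geometric multiplicity = 4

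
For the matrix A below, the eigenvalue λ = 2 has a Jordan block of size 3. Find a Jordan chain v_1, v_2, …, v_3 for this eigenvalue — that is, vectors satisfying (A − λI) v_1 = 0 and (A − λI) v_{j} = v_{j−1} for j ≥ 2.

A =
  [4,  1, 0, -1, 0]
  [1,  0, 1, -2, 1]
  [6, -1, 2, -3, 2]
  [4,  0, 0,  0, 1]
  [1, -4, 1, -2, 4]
A Jordan chain for λ = 2 of length 3:
v_1 = (1, -1, 1, 1, -2)ᵀ
v_2 = (2, 1, 6, 4, 1)ᵀ
v_3 = (1, 0, 0, 0, 0)ᵀ

Let N = A − (2)·I. We want v_3 with N^3 v_3 = 0 but N^2 v_3 ≠ 0; then v_{j-1} := N · v_j for j = 3, …, 2.

Pick v_3 = (1, 0, 0, 0, 0)ᵀ.
Then v_2 = N · v_3 = (2, 1, 6, 4, 1)ᵀ.
Then v_1 = N · v_2 = (1, -1, 1, 1, -2)ᵀ.

Sanity check: (A − (2)·I) v_1 = (0, 0, 0, 0, 0)ᵀ = 0. ✓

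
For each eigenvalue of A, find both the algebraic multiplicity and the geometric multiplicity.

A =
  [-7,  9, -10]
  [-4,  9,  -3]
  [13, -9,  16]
λ = 6: alg = 3, geom = 1

Step 1 — factor the characteristic polynomial to read off the algebraic multiplicities:
  χ_A(x) = (x - 6)^3

Step 2 — compute geometric multiplicities via the rank-nullity identity g(λ) = n − rank(A − λI):
  rank(A − (6)·I) = 2, so dim ker(A − (6)·I) = n − 2 = 1

Summary:
  λ = 6: algebraic multiplicity = 3, geometric multiplicity = 1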